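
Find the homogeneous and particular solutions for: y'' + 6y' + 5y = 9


Characteristic roots of r² + 6r + 5 = 0 are -5, -1.
y_h = C₁e^(-5x) + C₂e^(-x).
Constant forcing; try y_p = A. Then 5A = 9 ⇒ A = 9/5.
General solution: y = C₁e^(-5x) + C₂e^(-x) + 9/5.


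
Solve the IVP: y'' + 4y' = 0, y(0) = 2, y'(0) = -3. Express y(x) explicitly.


Characteristic roots of r² + 4r = 0 are -4, 0.
General solution y = c₁ e^(-4x) + c₂.
Apply y(0) = 2: c₁ + c₂ = 2. Apply y'(0) = -3: -4 c₁ + 0 c₂ = -3.
Solve: c₁ = 3/4, c₂ = 5/4.
Particular solution: y = (3/4)e^(-4x) + 5/4.


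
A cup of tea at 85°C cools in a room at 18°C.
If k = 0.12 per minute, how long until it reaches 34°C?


From T(t) = T_a + (T₀ - T_a)e^(-kt), set T(t) = 34:
(34 - 18) / (85 - 18) = e^(-0.12t), so t = -ln(0.239)/0.12 ≈ 11.9 minutes.


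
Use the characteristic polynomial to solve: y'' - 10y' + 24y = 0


Characteristic equation: r² - 10r + 24 = 0.
Factor: (r - 4)(r - 6) = 0 ⇒ r = 4, 6 (distinct real).
General solution: y = C₁e^(4x) + C₂e^(6x).


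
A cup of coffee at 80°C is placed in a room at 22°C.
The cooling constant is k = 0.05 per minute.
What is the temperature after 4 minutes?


Newton's law: dT/dt = -k(T - T_a) has solution T(t) = T_a + (T₀ - T_a)e^(-kt).
Plug in T_a = 22, T₀ = 80, k = 0.05, t = 4: T(4) = 22 + (58)e^(-0.20) ≈ 69.5°C.


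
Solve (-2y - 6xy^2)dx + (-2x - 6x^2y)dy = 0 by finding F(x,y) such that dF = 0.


Check exactness: ∂M/∂y = -2 - 12xy and ∂N/∂x = -2 - 12xy; equal, so the equation is exact.
Integrate M with respect to x (treating y as constant): ∫M dx = -2xy - 3x^2y^2 + h(y).
Differentiate w.r.t. y and set equal to N: all terms match, so h'(y) = 0 and h is a constant absorbed into C.
General solution: -2xy - 3x^2y^2 = C.


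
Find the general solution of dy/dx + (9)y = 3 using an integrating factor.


P(x) = 9, Q(x) = 3; integrating factor μ = e^(9x).
(μ y)' = 3e^(9x) ⇒ μ y = (1/3)e^(9x) + C.
Divide by μ: y = 1/3 + Ce^(-9x).


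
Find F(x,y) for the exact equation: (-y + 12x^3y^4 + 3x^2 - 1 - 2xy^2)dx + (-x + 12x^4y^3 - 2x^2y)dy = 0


Check exactness: ∂M/∂y = -1 + 48x^3y^3 - 4xy and ∂N/∂x = -1 + 48x^3y^3 - 4xy; equal, so the equation is exact.
Integrate M with respect to x (treating y as constant): ∫M dx = -xy + 3x^4y^4 + x^3 - x - x^2y^2 + h(y).
Differentiate w.r.t. y and set equal to N: all terms match, so h'(y) = 0 and h is a constant absorbed into C.
General solution: -xy + 3x^4y^4 + x^3 - x - x^2y^2 = C.


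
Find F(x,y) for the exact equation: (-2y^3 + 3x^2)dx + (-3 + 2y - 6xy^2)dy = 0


Check exactness: ∂M/∂y = -6y^2 and ∂N/∂x = -6y^2; equal, so the equation is exact.
Integrate M with respect to x (treating y as constant): ∫M dx = -2xy^3 + x^3 + h(y).
Differentiate w.r.t. y and set equal to N: the x-dependent terms already match, leaving h'(y) = -3 + 2y. Integrate: h(y) = -3y + y^2.
So F(x,y) = -3y + y^2 - 2xy^3 + x^3.
General solution: -3y + y^2 - 2xy^3 + x^3 = C.


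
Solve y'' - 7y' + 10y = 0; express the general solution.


Characteristic equation: r² - 7r + 10 = 0.
Factor: (r - 5)(r - 2) = 0 ⇒ r = 5, 2 (distinct real).
General solution: y = C₁e^(5x) + C₂e^(2x).


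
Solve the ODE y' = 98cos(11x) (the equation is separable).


g(y) = 1, so integrate directly: y = ∫ 98cos(11x) dx = (98/11)sin(11x) + C.


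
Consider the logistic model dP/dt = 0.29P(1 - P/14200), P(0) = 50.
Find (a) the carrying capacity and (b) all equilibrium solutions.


Logistic ODE dP/dt = 0.29P(1 - P/14200) has equilibria where dP/dt = 0, i.e. P = 0 or P = 14200.
The coefficient (1 - P/K) = 0 when P = K, identifying K = 14200 as the carrying capacity.
(a) K = 14200; (b) equilibria P = 0 and P = 14200.


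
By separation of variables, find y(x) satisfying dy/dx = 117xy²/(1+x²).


Separate: dy/y² = 117x/(1+x²) dx.
Integrate LHS: ∫ dy/y² = -1/y.
Integrate RHS via u = 1+x²: (117/2)ln(1+x²) + C.
Result: -1/y = (117/2)ln(1+x²) + C.


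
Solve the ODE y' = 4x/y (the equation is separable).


Separate variables: y dy = 4x dx.
Integrate both sides: y²/2 = 2x^2 + C₀.
Multiply by 2: y² = 4x^2 + C.


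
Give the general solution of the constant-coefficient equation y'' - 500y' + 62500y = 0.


Characteristic equation: r² - 500r + 62500 = 0, i.e. (r - 250)² = 0.
Repeated root r = 250; include an x factor for the second linearly independent solution.
General solution: y = (C₁ + C₂x)e^(250x).


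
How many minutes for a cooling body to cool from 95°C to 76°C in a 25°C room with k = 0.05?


From T(t) = T_a + (T₀ - T_a)e^(-kt), set T(t) = 76:
(76 - 25) / (95 - 25) = e^(-0.05t), so t = -ln(0.729)/0.05 ≈ 6.3 minutes.


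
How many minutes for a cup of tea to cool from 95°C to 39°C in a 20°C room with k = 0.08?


From T(t) = T_a + (T₀ - T_a)e^(-kt), set T(t) = 39:
(39 - 20) / (95 - 20) = e^(-0.08t), so t = -ln(0.253)/0.08 ≈ 17.2 minutes.


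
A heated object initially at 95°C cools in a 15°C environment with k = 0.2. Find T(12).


Newton's law: dT/dt = -k(T - T_a) has solution T(t) = T_a + (T₀ - T_a)e^(-kt).
Plug in T_a = 15, T₀ = 95, k = 0.2, t = 12: T(12) = 15 + (80)e^(-2.40) ≈ 22.3°C.


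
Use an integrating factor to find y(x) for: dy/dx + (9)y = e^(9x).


P(x) = 9 ⇒ μ = e^(9x).
(μ y)' = e^(18x) ⇒ μ y = (1/18)e^(18x) + C.
Divide by μ: y = (1/18)e^(9x) + Ce^(-9x).


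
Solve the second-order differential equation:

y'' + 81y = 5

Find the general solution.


Homogeneous part: r² + 81 = 0 ⇒ r = ±9i, so y_h = C₁cos(9x) + C₂sin(9x).
Try constant y_p = A; plug in: 81A = 5 ⇒ A = 5/81.
General solution: y = C₁cos(9x) + C₂sin(9x) + 5/81.


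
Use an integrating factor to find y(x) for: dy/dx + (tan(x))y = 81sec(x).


P(x) = tan(x) ⇒ μ = e^(∫tan(x)dx) = sec(x).
(sec(x) y)' = 81sec²(x) ⇒ sec(x) y = 81tan(x) + C.
Multiply by cos(x): y = 81sin(x) + C·cos(x).


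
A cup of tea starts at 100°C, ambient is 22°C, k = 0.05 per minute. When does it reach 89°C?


From T(t) = T_a + (T₀ - T_a)e^(-kt), set T(t) = 89:
(89 - 22) / (100 - 22) = e^(-0.05t), so t = -ln(0.859)/0.05 ≈ 3.0 minutes.


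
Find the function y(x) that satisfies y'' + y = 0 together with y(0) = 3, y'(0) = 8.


Characteristic roots of r² + 1 = 0 are ±1i, so y = C₁cos(x) + C₂sin(x).
Apply y(0) = 3: C₁ = 3. Differentiate and apply y'(0) = 8: 1·C₂ = 8, so C₂ = 8.
Particular solution: y = 3cos(x) + 8sin(x).


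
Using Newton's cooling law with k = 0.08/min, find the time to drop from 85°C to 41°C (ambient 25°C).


From T(t) = T_a + (T₀ - T_a)e^(-kt), set T(t) = 41:
(41 - 25) / (85 - 25) = e^(-0.08t), so t = -ln(0.267)/0.08 ≈ 16.5 minutes.


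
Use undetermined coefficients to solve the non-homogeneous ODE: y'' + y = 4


Homogeneous part: r² + 1 = 0 ⇒ r = ±1i, so y_h = C₁cos(x) + C₂sin(x).
Try constant y_p = A; plug in: 1A = 4 ⇒ A = 4.
General solution: y = C₁cos(x) + C₂sin(x) + 4.


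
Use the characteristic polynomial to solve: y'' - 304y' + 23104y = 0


Characteristic equation: r² - 304r + 23104 = 0, i.e. (r - 152)² = 0.
Repeated root r = 152; include an x factor for the second linearly independent solution.
General solution: y = (C₁ + C₂x)e^(152x).


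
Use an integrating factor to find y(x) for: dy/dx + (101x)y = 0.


P(x) = 101x ⇒ μ = e^((101/2)x²).
Q(x) = 0 so μ y is constant: y = Ce^(-(101/2)x²).


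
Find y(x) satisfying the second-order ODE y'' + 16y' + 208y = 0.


Characteristic equation: r² + 16r + 208 = 0.
Discriminant is negative; roots r = -8 ± 12i (complex conjugate pair).
General solution uses e^(α x)(C₁ cos(β x) + C₂ sin(β x)): y = e^(-8x)(C₁cos(12x) + C₂sin(12x)).


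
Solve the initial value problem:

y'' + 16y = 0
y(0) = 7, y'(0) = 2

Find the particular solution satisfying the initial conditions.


Characteristic roots of r² + 16 = 0 are ±4i, so y = C₁cos(4x) + C₂sin(4x).
Apply y(0) = 7: C₁ = 7. Differentiate and apply y'(0) = 2: 4·C₂ = 2, so C₂ = 1/2.
Particular solution: y = 7cos(4x) + (1/2)sin(4x).


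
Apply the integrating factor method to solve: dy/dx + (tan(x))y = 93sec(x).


P(x) = tan(x) ⇒ μ = e^(∫tan(x)dx) = sec(x).
(sec(x) y)' = 93sec²(x) ⇒ sec(x) y = 93tan(x) + C.
Multiply by cos(x): y = 93sin(x) + C·cos(x).


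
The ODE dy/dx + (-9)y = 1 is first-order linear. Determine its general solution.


P(x) = -9 ⇒ μ = e^(-9x).
(μ y)' = e^(-9x) ⇒ μ y = -(1/9)e^(-9x) + C.
Divide by μ: y = -1/9 + Ce^(9x).


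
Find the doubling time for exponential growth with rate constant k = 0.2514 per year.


Exponential growth: P(t) = P₀ e^(0.2514t). Set P(t)/P₀ = 2: e^(0.2514t) = 2.
Solve: t = ln(2)/0.2514 ≈ 2.76 years.


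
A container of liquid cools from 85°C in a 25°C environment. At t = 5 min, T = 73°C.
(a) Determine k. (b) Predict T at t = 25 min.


Newton's law: T(t) = T_a + (T₀ - T_a)e^(-kt).
(a) Use T(5) = 73: (73 - 25)/(85 - 25) = e^(-k·5), so k = -ln(0.800)/5 ≈ 0.0446.
(b) Apply k to t = 25: T(25) = 25 + (60)e^(-1.116) ≈ 44.7°C.


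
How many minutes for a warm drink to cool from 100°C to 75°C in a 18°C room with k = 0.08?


From T(t) = T_a + (T₀ - T_a)e^(-kt), set T(t) = 75:
(75 - 18) / (100 - 18) = e^(-0.08t), so t = -ln(0.695)/0.08 ≈ 4.5 minutes.


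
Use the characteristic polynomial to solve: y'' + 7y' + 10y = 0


Characteristic equation: r² + 7r + 10 = 0.
Factor: (r + 2)(r + 5) = 0 ⇒ r = -2, -5 (distinct real).
General solution: y = C₁e^(-2x) + C₂e^(-5x).


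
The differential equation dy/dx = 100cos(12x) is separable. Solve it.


g(y) = 1, so integrate directly: y = ∫ 100cos(12x) dx = (25/3)sin(12x) + C.


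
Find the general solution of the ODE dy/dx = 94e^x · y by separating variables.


Separate variables: dy/y = 94e^x dx.
Integrate: ln|y| = 94e^x + C₀.
Exponentiate: y = Ce^(94e^x).


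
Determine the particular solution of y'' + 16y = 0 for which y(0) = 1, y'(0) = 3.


Characteristic roots of r² + 16 = 0 are ±4i, so y = C₁cos(4x) + C₂sin(4x).
Apply y(0) = 1: C₁ = 1. Differentiate and apply y'(0) = 3: 4·C₂ = 3, so C₂ = 3/4.
Particular solution: y = cos(4x) + (3/4)sin(4x).


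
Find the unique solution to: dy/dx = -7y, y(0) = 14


General solution of y' = -7y is y = Ce^(-7x).
Apply y(0) = 14: C = 14.
Particular solution: y = 14e^(-7x).


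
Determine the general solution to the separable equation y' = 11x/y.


Separate variables: y dy = 11x dx.
Integrate both sides: y²/2 = (11/2)x^2 + C₀.
Multiply by 2: y² = 11x^2 + C.


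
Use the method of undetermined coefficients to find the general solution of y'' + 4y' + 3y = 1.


Characteristic roots of r² + 4r + 3 = 0 are -3, -1.
y_h = C₁e^(-3x) + C₂e^(-x).
Constant forcing; try y_p = A. Then 3A = 1 ⇒ A = 1/3.
General solution: y = C₁e^(-3x) + C₂e^(-x) + 1/3.


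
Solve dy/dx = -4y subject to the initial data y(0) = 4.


General solution of y' = -4y is y = Ce^(-4x).
Apply y(0) = 4: C = 4.
Particular solution: y = 4e^(-4x).


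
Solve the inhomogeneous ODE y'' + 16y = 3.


Homogeneous part: r² + 16 = 0 ⇒ r = ±4i, so y_h = C₁cos(4x) + C₂sin(4x).
Try constant y_p = A; plug in: 16A = 3 ⇒ A = 3/16.
General solution: y = C₁cos(4x) + C₂sin(4x) + 3/16.


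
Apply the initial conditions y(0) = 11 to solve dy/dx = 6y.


General solution of y' = 6y is y = Ce^(6x).
Apply y(0) = 11: C = 11.
Particular solution: y = 11e^(6x).


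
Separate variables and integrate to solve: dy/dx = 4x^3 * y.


Separate variables: dy/y = 4x^3 dx.
Integrate: ln|y| = x^4 + C₀.
Exponentiate: y = Ce^(x^4).


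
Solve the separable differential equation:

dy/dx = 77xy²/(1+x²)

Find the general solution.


Separate: dy/y² = 77x/(1+x²) dx.
Integrate LHS: ∫ dy/y² = -1/y.
Integrate RHS via u = 1+x²: (77/2)ln(1+x²) + C.
Result: -1/y = (77/2)ln(1+x²) + C.


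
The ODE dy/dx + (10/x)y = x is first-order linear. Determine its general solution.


P(x) = 10/x ⇒ μ = x^10.
(x^10 y)' = x^10·x^1 = x^11.
Integrate: x^10 y = x^12/(12) + C.
Solve for y: y = (1/12)x^2 + C/x^10.


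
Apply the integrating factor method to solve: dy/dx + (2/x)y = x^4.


P(x) = 2/x ⇒ μ = x^2.
(x^2 y)' = x^6 ⇒ x^2 y = x^7/(7) + C.
Solve for y: y = (1/7)x^5 + C/x^2.


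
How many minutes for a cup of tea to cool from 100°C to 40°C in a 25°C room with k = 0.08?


From T(t) = T_a + (T₀ - T_a)e^(-kt), set T(t) = 40:
(40 - 25) / (100 - 25) = e^(-0.08t), so t = -ln(0.200)/0.08 ≈ 20.1 minutes.


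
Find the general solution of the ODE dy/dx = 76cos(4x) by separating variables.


g(y) = 1, so integrate directly: y = ∫ 76cos(4x) dx = 19sin(4x) + C.


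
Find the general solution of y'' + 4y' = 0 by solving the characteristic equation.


Characteristic equation: r² + 4r = 0.
Factor: (r + 4)(r - 0) = 0 ⇒ r = -4, 0 (distinct real).
General solution: y = C₁e^(-4x) + C₂.


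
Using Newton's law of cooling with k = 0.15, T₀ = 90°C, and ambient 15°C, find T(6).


Newton's law: dT/dt = -k(T - T_a) has solution T(t) = T_a + (T₀ - T_a)e^(-kt).
Plug in T_a = 15, T₀ = 90, k = 0.15, t = 6: T(6) = 15 + (75)e^(-0.90) ≈ 45.5°C.


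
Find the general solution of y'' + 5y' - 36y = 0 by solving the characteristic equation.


Characteristic equation: r² + 5r - 36 = 0.
Factor: (r + 9)(r - 4) = 0 ⇒ r = -9, 4 (distinct real).
General solution: y = C₁e^(-9x) + C₂e^(4x).


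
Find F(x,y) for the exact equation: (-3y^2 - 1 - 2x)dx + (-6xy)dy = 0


Check exactness: ∂M/∂y = -6y and ∂N/∂x = -6y; equal, so the equation is exact.
Integrate M with respect to x (treating y as constant): ∫M dx = -3xy^2 - x - x^2 + h(y).
Differentiate w.r.t. y and set equal to N: all terms match, so h'(y) = 0 and h is a constant absorbed into C.
General solution: -3xy^2 - x - x^2 = C.


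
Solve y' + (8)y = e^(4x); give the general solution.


P(x) = 8 ⇒ μ = e^(8x).
(μ y)' = e^(12x) ⇒ μ y = e^(12x)/12 + C.
Divide by μ: y = (1/12)e^(4x) + Ce^(-8x).


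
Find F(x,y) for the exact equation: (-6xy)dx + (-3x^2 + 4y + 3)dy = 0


Check exactness: ∂M/∂y = -6x and ∂N/∂x = -6x; equal, so the equation is exact.
Integrate M with respect to x (treating y as constant): ∫M dx = -3x^2y + h(y).
Differentiate w.r.t. y and set equal to N: the x-dependent terms already match, leaving h'(y) = 4y + 3. Integrate: h(y) = 2y^2 + 3y.
So F(x,y) = -3x^2y + 2y^2 + 3y.
General solution: -3x^2y + 2y^2 + 3y = C.


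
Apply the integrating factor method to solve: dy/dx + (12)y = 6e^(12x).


P(x) = 12 ⇒ μ = e^(12x).
(μ y)' = 6e^(24x) ⇒ μ y = (6/24)e^(24x) + C.
Divide by μ: y = (1/4)e^(12x) + Ce^(-12x).


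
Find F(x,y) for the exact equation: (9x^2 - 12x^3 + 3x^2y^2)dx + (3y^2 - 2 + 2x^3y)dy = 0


Check exactness: ∂M/∂y = 6x^2y and ∂N/∂x = 6x^2y; equal, so the equation is exact.
Integrate M with respect to x (treating y as constant): ∫M dx = 3x^3 - 3x^4 + x^3y^2 + h(y).
Differentiate w.r.t. y and set equal to N: the x-dependent terms already match, leaving h'(y) = 3y^2 - 2. Integrate: h(y) = y^3 - 2y.
So F(x,y) = y^3 + 3x^3 - 3x^4 - 2y + x^3y^2.
General solution: y^3 + 3x^3 - 3x^4 - 2y + x^3y^2 = C.


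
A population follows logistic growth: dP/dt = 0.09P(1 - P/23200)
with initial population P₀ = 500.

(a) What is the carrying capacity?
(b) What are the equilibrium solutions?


Logistic ODE dP/dt = 0.09P(1 - P/23200) has equilibria where dP/dt = 0, i.e. P = 0 or P = 23200.
The coefficient (1 - P/K) = 0 when P = K, identifying K = 23200 as the carrying capacity.
(a) K = 23200; (b) equilibria P = 0 and P = 23200.


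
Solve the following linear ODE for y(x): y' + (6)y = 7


P(x) = 6, Q(x) = 7; integrating factor μ = e^(6x).
(μ y)' = 7e^(6x) ⇒ μ y = (7/6)e^(6x) + C.
Divide by μ: y = 7/6 + Ce^(-6x).


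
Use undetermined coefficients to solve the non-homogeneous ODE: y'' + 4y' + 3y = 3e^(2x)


Characteristic roots of r² + 4r + 3 = 0 are -1, -3.
y_h = C₁e^(-x) + C₂e^(-3x).
Forcing exponent 2 is not a characteristic root; try y_p = Ae^(2x).
Substitute: A·(4 + (4)·2 + (3)) = A·15 = 3, so A = 1/5.
General solution: y = C₁e^(-x) + C₂e^(-3x) + (1/5)e^(2x).


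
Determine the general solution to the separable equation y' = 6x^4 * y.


Separate variables: dy/y = 6x^4 dx.
Integrate: ln|y| = (6/5)x^5 + C₀.
Exponentiate: y = Ce^((6/5)x^5).


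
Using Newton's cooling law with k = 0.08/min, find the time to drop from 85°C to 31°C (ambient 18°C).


From T(t) = T_a + (T₀ - T_a)e^(-kt), set T(t) = 31:
(31 - 18) / (85 - 18) = e^(-0.08t), so t = -ln(0.194)/0.08 ≈ 20.5 minutes.


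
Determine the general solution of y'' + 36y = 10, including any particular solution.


Homogeneous part: r² + 36 = 0 ⇒ r = ±6i, so y_h = C₁cos(6x) + C₂sin(6x).
Try constant y_p = A; plug in: 36A = 10 ⇒ A = 5/18.
General solution: y = C₁cos(6x) + C₂sin(6x) + 5/18.


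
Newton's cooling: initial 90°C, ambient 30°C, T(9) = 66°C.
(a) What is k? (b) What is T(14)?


Newton's law: T(t) = T_a + (T₀ - T_a)e^(-kt).
(a) Use T(9) = 66: (66 - 30)/(90 - 30) = e^(-k·9), so k = -ln(0.600)/9 ≈ 0.0568.
(b) Apply k to t = 14: T(14) = 30 + (60)e^(-0.795) ≈ 57.1°C.


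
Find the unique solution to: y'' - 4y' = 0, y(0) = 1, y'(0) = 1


Characteristic roots of r² - 4r = 0 are 0, 4.
General solution y = c₁ + c₂ e^(4x).
Apply y(0) = 1: c₁ + c₂ = 1. Apply y'(0) = 1: 0 c₁ + 4 c₂ = 1.
Solve: c₁ = 3/4, c₂ = 1/4.
Particular solution: y = 3/4 + (1/4)e^(4x).


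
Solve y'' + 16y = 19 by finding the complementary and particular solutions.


Homogeneous part: r² + 16 = 0 ⇒ r = ±4i, so y_h = C₁cos(4x) + C₂sin(4x).
Try constant y_p = A; plug in: 16A = 19 ⇒ A = 19/16.
General solution: y = C₁cos(4x) + C₂sin(4x) + 19/16.


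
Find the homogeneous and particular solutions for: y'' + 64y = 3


Homogeneous part: r² + 64 = 0 ⇒ r = ±8i, so y_h = C₁cos(8x) + C₂sin(8x).
Try constant y_p = A; plug in: 64A = 3 ⇒ A = 3/64.
General solution: y = C₁cos(8x) + C₂sin(8x) + 3/64.


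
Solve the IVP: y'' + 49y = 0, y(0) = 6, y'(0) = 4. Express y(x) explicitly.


Characteristic roots of r² + 49 = 0 are ±7i, so y = C₁cos(7x) + C₂sin(7x).
Apply y(0) = 6: C₁ = 6. Differentiate and apply y'(0) = 4: 7·C₂ = 4, so C₂ = 4/7.
Particular solution: y = 6cos(7x) + (4/7)sin(7x).


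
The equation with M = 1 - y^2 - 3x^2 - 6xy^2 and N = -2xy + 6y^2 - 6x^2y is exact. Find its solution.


Check exactness: ∂M/∂y = -2y - 12xy and ∂N/∂x = -2y - 12xy; equal, so the equation is exact.
Integrate M with respect to x (treating y as constant): ∫M dx = x - xy^2 - x^3 - 3x^2y^2 + h(y).
Differentiate w.r.t. y and set equal to N: the x-dependent terms already match, leaving h'(y) = 6y^2. Integrate: h(y) = 2y^3.
So F(x,y) = x - xy^2 - x^3 + 2y^3 - 3x^2y^2.
General solution: x - xy^2 - x^3 + 2y^3 - 3x^2y^2 = C.


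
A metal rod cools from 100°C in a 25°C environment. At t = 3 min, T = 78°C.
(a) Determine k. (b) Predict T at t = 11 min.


Newton's law: T(t) = T_a + (T₀ - T_a)e^(-kt).
(a) Use T(3) = 78: (78 - 25)/(100 - 25) = e^(-k·3), so k = -ln(0.707)/3 ≈ 0.1157.
(b) Apply k to t = 11: T(11) = 25 + (75)e^(-1.273) ≈ 46.0°C.


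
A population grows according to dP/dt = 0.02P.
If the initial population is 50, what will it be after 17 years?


The ODE dP/dt = 0.02P has solution P(t) = P(0)e^(0.02t).
Substitute P(0) = 50 and t = 17: P(17) = 50 e^(0.34) ≈ 70.


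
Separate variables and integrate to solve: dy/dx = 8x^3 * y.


Separate variables: dy/y = 8x^3 dx.
Integrate: ln|y| = 2x^4 + C₀.
Exponentiate: y = Ce^(2x^4).


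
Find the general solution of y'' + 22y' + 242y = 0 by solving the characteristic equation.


Characteristic equation: r² + 22r + 242 = 0.
Discriminant is negative; roots r = -11 ± 11i (complex conjugate pair).
General solution uses e^(α x)(C₁ cos(β x) + C₂ sin(β x)): y = e^(-11x)(C₁cos(11x) + C₂sin(11x)).


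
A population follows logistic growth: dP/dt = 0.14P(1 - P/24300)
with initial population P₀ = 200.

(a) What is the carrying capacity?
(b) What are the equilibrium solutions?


Logistic ODE dP/dt = 0.14P(1 - P/24300) has equilibria where dP/dt = 0, i.e. P = 0 or P = 24300.
The coefficient (1 - P/K) = 0 when P = K, identifying K = 24300 as the carrying capacity.
(a) K = 24300; (b) equilibria P = 0 and P = 24300.


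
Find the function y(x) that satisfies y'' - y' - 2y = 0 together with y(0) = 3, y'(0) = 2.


Characteristic roots of r² - r - 2 = 0 are -1, 2.
General solution y = c₁ e^(-x) + c₂ e^(2x).
Apply y(0) = 3: c₁ + c₂ = 3. Apply y'(0) = 2: -1 c₁ + 2 c₂ = 2.
Solve: c₁ = 4/3, c₂ = 5/3.
Particular solution: y = (4/3)e^(-x) + (5/3)e^(2x).


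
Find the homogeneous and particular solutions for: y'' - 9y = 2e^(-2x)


Characteristic roots of r² - 9 = 0 are 3, -3.
y_h = C₁e^(3x) + C₂e^(-3x).
Forcing exponent -2 is not a characteristic root; try y_p = Ae^(-2x).
Substitute: A·(4 + (0)·-2 + (-9)) = A·-5 = 2, so A = -2/5.
General solution: y = C₁e^(3x) + C₂e^(-3x) - (2/5)e^(-2x).


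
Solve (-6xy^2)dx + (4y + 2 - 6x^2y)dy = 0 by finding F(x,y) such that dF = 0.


Check exactness: ∂M/∂y = -12xy and ∂N/∂x = -12xy; equal, so the equation is exact.
Integrate M with respect to x (treating y as constant): ∫M dx = -3x^2y^2 + h(y).
Differentiate w.r.t. y and set equal to N: the x-dependent terms already match, leaving h'(y) = 4y + 2. Integrate: h(y) = 2y^2 + 2y.
So F(x,y) = 2y^2 + 2y - 3x^2y^2.
General solution: 2y^2 + 2y - 3x^2y^2 = C.


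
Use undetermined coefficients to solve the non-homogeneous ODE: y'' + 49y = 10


Homogeneous part: r² + 49 = 0 ⇒ r = ±7i, so y_h = C₁cos(7x) + C₂sin(7x).
Try constant y_p = A; plug in: 49A = 10 ⇒ A = 10/49.
General solution: y = C₁cos(7x) + C₂sin(7x) + 10/49.


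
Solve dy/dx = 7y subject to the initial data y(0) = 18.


General solution of y' = 7y is y = Ce^(7x).
Apply y(0) = 18: C = 18.
Particular solution: y = 18e^(7x).


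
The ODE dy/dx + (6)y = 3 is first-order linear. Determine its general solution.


P(x) = 6, Q(x) = 3; integrating factor μ = e^(6x).
(μ y)' = 3e^(6x) ⇒ μ y = (1/2)e^(6x) + C.
Divide by μ: y = 1/2 + Ce^(-6x).


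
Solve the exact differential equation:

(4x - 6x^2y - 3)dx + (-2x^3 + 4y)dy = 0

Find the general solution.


Check exactness: ∂M/∂y = -6x^2 and ∂N/∂x = -6x^2; equal, so the equation is exact.
Integrate M with respect to x (treating y as constant): ∫M dx = 2x^2 - 2x^3y - 3x + h(y).
Differentiate w.r.t. y and set equal to N: the x-dependent terms already match, leaving h'(y) = 4y. Integrate: h(y) = 2y^2.
So F(x,y) = 2x^2 - 2x^3y - 3x + 2y^2.
General solution: 2x^2 - 2x^3y - 3x + 2y^2 = C.


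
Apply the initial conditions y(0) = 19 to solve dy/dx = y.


General solution of y' = y is y = Ce^(x).
Apply y(0) = 19: C = 19.
Particular solution: y = 19e^(x).


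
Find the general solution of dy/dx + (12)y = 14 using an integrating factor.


P(x) = 12, Q(x) = 14; integrating factor μ = e^(12x).
(μ y)' = 14e^(12x) ⇒ μ y = (7/6)e^(12x) + C.
Divide by μ: y = 7/6 + Ce^(-12x).


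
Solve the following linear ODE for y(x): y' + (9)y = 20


P(x) = 9, Q(x) = 20; integrating factor μ = e^(9x).
(μ y)' = 20e^(9x) ⇒ μ y = (20/9)e^(9x) + C.
Divide by μ: y = 20/9 + Ce^(-9x).


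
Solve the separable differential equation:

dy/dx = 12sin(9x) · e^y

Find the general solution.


Separate: e^(-y) dy = 12sin(9x) dx.
Integrate: -e^(-y) = -(4/3)cos(9x) + C₀.
Rearrange: e^(-y) = (4/3)cos(9x) + C.


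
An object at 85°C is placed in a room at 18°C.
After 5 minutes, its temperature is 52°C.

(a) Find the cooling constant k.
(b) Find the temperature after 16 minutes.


Newton's law: T(t) = T_a + (T₀ - T_a)e^(-kt).
(a) Use T(5) = 52: (52 - 18)/(85 - 18) = e^(-k·5), so k = -ln(0.507)/5 ≈ 0.1357.
(b) Apply k to t = 16: T(16) = 18 + (67)e^(-2.171) ≈ 25.6°C.


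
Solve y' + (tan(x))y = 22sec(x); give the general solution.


P(x) = tan(x) ⇒ μ = e^(∫tan(x)dx) = sec(x).
(sec(x) y)' = 22sec²(x) ⇒ sec(x) y = 22tan(x) + C.
Multiply by cos(x): y = 22sin(x) + C·cos(x).


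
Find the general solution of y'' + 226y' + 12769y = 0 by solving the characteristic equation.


Characteristic equation: r² + 226r + 12769 = 0, i.e. (r + 113)² = 0.
Repeated root r = -113; include an x factor for the second linearly independent solution.
General solution: y = (C₁ + C₂x)e^(-113x).


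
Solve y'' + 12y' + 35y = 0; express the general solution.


Characteristic equation: r² + 12r + 35 = 0.
Factor: (r + 5)(r + 7) = 0 ⇒ r = -5, -7 (distinct real).
General solution: y = C₁e^(-5x) + C₂e^(-7x).


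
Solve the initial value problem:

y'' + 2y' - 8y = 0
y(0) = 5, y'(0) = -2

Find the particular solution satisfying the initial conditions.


Characteristic roots of r² + 2r - 8 = 0 are -4, 2.
General solution y = c₁ e^(-4x) + c₂ e^(2x).
Apply y(0) = 5: c₁ + c₂ = 5. Apply y'(0) = -2: -4 c₁ + 2 c₂ = -2.
Solve: c₁ = 2, c₂ = 3.
Particular solution: y = 2e^(-4x) + 3e^(2x).


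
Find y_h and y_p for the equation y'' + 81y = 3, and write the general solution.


Homogeneous part: r² + 81 = 0 ⇒ r = ±9i, so y_h = C₁cos(9x) + C₂sin(9x).
Try constant y_p = A; plug in: 81A = 3 ⇒ A = 1/27.
General solution: y = C₁cos(9x) + C₂sin(9x) + 1/27.


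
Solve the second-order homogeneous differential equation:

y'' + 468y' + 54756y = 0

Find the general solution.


Characteristic equation: r² + 468r + 54756 = 0, i.e. (r + 234)² = 0.
Repeated root r = -234; include an x factor for the second linearly independent solution.
General solution: y = (C₁ + C₂x)e^(-234x).


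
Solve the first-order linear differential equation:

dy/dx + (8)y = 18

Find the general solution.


P(x) = 8, Q(x) = 18; integrating factor μ = e^(8x).
(μ y)' = 18e^(8x) ⇒ μ y = (9/4)e^(8x) + C.
Divide by μ: y = 9/4 + Ce^(-8x).


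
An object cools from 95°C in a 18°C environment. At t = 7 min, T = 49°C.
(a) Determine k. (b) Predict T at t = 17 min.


Newton's law: T(t) = T_a + (T₀ - T_a)e^(-kt).
(a) Use T(7) = 49: (49 - 18)/(95 - 18) = e^(-k·7), so k = -ln(0.403)/7 ≈ 0.1300.
(b) Apply k to t = 17: T(17) = 18 + (77)e^(-2.210) ≈ 26.5°C.


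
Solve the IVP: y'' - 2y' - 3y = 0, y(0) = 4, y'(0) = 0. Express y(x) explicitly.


Characteristic roots of r² - 2r - 3 = 0 are -1, 3.
General solution y = c₁ e^(-x) + c₂ e^(3x).
Apply y(0) = 4: c₁ + c₂ = 4. Apply y'(0) = 0: -1 c₁ + 3 c₂ = 0.
Solve: c₁ = 3, c₂ = 1.
Particular solution: y = 3e^(-x) + e^(3x).


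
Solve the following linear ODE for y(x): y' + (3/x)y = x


P(x) = 3/x ⇒ μ = x^3.
(x^3 y)' = x^3·x^1 = x^4.
Integrate: x^3 y = x^5/(5) + C.
Solve for y: y = (1/5)x^2 + C/x^3.


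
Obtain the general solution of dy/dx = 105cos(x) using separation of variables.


g(y) = 1, so integrate directly: y = ∫ 105cos(x) dx = 105sin(x) + C.


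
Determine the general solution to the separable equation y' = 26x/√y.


Separate: √y dy = 26x dx.
Integrate: (2/3)y^(3/2) = 13x² + C.


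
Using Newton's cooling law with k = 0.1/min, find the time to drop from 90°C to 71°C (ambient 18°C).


From T(t) = T_a + (T₀ - T_a)e^(-kt), set T(t) = 71:
(71 - 18) / (90 - 18) = e^(-0.1t), so t = -ln(0.736)/0.1 ≈ 3.1 minutes.


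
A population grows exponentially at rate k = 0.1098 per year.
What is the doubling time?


Exponential growth: P(t) = P₀ e^(0.1098t). Set P(t)/P₀ = 2: e^(0.1098t) = 2.
Solve: t = ln(2)/0.1098 ≈ 6.31 years.


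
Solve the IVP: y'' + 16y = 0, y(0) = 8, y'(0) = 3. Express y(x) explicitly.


Characteristic roots of r² + 16 = 0 are ±4i, so y = C₁cos(4x) + C₂sin(4x).
Apply y(0) = 8: C₁ = 8. Differentiate and apply y'(0) = 3: 4·C₂ = 3, so C₂ = 3/4.
Particular solution: y = 8cos(4x) + (3/4)sin(4x).


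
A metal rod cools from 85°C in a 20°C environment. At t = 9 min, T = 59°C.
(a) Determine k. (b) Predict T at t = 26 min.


Newton's law: T(t) = T_a + (T₀ - T_a)e^(-kt).
(a) Use T(9) = 59: (59 - 20)/(85 - 20) = e^(-k·9), so k = -ln(0.600)/9 ≈ 0.0568.
(b) Apply k to t = 26: T(26) = 20 + (65)e^(-1.476) ≈ 34.9°C.


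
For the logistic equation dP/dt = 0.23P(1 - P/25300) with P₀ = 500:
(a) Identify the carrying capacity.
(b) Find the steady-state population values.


Logistic ODE dP/dt = 0.23P(1 - P/25300) has equilibria where dP/dt = 0, i.e. P = 0 or P = 25300.
The coefficient (1 - P/K) = 0 when P = K, identifying K = 25300 as the carrying capacity.
(a) K = 25300; (b) equilibria P = 0 and P = 25300.


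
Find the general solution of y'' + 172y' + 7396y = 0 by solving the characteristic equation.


Characteristic equation: r² + 172r + 7396 = 0, i.e. (r + 86)² = 0.
Repeated root r = -86; include an x factor for the second linearly independent solution.
General solution: y = (C₁ + C₂x)e^(-86x).


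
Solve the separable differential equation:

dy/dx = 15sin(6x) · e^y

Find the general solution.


Separate: e^(-y) dy = 15sin(6x) dx.
Integrate: -e^(-y) = -(5/2)cos(6x) + C₀.
Rearrange: e^(-y) = (5/2)cos(6x) + C.


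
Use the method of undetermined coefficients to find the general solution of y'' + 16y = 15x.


Homogeneous: r² + 16 = 0 ⇒ r = ±4i, y_h = C₁cos(4x) + C₂sin(4x).
Polynomial forcing; try y_p = Ax + B. Then y_p'' + 16 y_p = 16(Ax + B) = 15x, so B = 0 and A = 15/16.
General solution: y = C₁cos(4x) + C₂sin(4x) + (15/16)x.


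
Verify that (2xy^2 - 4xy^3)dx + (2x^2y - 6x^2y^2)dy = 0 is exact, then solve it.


Check exactness: ∂M/∂y = 4xy - 12xy^2 and ∂N/∂x = 4xy - 12xy^2; equal, so the equation is exact.
Integrate M with respect to x (treating y as constant): ∫M dx = x^2y^2 - 2x^2y^3 + h(y).
Differentiate w.r.t. y and set equal to N: all terms match, so h'(y) = 0 and h is a constant absorbed into C.
General solution: x^2y^2 - 2x^2y^3 = C.


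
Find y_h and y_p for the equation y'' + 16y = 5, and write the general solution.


Homogeneous part: r² + 16 = 0 ⇒ r = ±4i, so y_h = C₁cos(4x) + C₂sin(4x).
Try constant y_p = A; plug in: 16A = 5 ⇒ A = 5/16.
General solution: y = C₁cos(4x) + C₂sin(4x) + 5/16.


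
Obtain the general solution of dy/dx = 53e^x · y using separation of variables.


Separate variables: dy/y = 53e^x dx.
Integrate: ln|y| = 53e^x + C₀.
Exponentiate: y = Ce^(53e^x).


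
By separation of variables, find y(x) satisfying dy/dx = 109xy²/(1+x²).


Separate: dy/y² = 109x/(1+x²) dx.
Integrate LHS: ∫ dy/y² = -1/y.
Integrate RHS via u = 1+x²: (109/2)ln(1+x²) + C.
Result: -1/y = (109/2)ln(1+x²) + C.


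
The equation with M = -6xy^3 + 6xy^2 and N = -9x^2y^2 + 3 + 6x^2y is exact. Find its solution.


Check exactness: ∂M/∂y = -18xy^2 + 12xy and ∂N/∂x = -18xy^2 + 12xy; equal, so the equation is exact.
Integrate M with respect to x (treating y as constant): ∫M dx = -3x^2y^3 + 3x^2y^2 + h(y).
Differentiate w.r.t. y and set equal to N: the x-dependent terms already match, leaving h'(y) = 3. Integrate: h(y) = 3y.
So F(x,y) = -3x^2y^3 + 3y + 3x^2y^2.
General solution: -3x^2y^3 + 3y + 3x^2y^2 = C.


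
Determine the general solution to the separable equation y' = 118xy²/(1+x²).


Separate: dy/y² = 118x/(1+x²) dx.
Integrate LHS: ∫ dy/y² = -1/y.
Integrate RHS via u = 1+x²: 59ln(1+x²) + C.
Result: -1/y = 59ln(1+x²) + C.


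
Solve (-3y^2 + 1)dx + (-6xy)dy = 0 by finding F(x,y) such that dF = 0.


Check exactness: ∂M/∂y = -6y and ∂N/∂x = -6y; equal, so the equation is exact.
Integrate M with respect to x (treating y as constant): ∫M dx = -3xy^2 + x + h(y).
Differentiate w.r.t. y and set equal to N: all terms match, so h'(y) = 0 and h is a constant absorbed into C.
General solution: -3xy^2 + x = C.


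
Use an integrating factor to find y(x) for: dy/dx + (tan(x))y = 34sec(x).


P(x) = tan(x) ⇒ μ = e^(∫tan(x)dx) = sec(x).
(sec(x) y)' = 34sec²(x) ⇒ sec(x) y = 34tan(x) + C.
Multiply by cos(x): y = 34sin(x) + C·cos(x).


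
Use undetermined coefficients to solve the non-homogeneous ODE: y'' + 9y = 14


Homogeneous part: r² + 9 = 0 ⇒ r = ±3i, so y_h = C₁cos(3x) + C₂sin(3x).
Try constant y_p = A; plug in: 9A = 14 ⇒ A = 14/9.
General solution: y = C₁cos(3x) + C₂sin(3x) + 14/9.


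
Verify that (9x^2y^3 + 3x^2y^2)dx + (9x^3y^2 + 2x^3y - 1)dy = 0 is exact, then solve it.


Check exactness: ∂M/∂y = 27x^2y^2 + 6x^2y and ∂N/∂x = 27x^2y^2 + 6x^2y; equal, so the equation is exact.
Integrate M with respect to x (treating y as constant): ∫M dx = 3x^3y^3 + x^3y^2 + h(y).
Differentiate w.r.t. y and set equal to N: the x-dependent terms already match, leaving h'(y) = -1. Integrate: h(y) = -y.
So F(x,y) = 3x^3y^3 + x^3y^2 - y.
General solution: 3x^3y^3 + x^3y^2 - y = C.


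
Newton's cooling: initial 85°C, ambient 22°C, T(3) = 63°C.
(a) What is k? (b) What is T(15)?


Newton's law: T(t) = T_a + (T₀ - T_a)e^(-kt).
(a) Use T(3) = 63: (63 - 22)/(85 - 22) = e^(-k·3), so k = -ln(0.651)/3 ≈ 0.1432.
(b) Apply k to t = 15: T(15) = 22 + (63)e^(-2.148) ≈ 29.4°C.


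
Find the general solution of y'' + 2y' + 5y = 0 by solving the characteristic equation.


Characteristic equation: r² + 2r + 5 = 0.
Discriminant is negative; roots r = -1 ± 2i (complex conjugate pair).
General solution uses e^(α x)(C₁ cos(β x) + C₂ sin(β x)): y = e^(-x)(C₁cos(2x) + C₂sin(2x)).


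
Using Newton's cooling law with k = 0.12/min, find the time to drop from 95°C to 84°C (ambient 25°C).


From T(t) = T_a + (T₀ - T_a)e^(-kt), set T(t) = 84:
(84 - 25) / (95 - 25) = e^(-0.12t), so t = -ln(0.843)/0.12 ≈ 1.4 minutes.


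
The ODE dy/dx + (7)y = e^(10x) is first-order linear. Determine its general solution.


P(x) = 7 ⇒ μ = e^(7x).
(μ y)' = e^(17x) ⇒ μ y = e^(17x)/17 + C.
Divide by μ: y = (1/17)e^(10x) + Ce^(-7x).


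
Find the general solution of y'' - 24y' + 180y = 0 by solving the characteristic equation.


Characteristic equation: r² - 24r + 180 = 0.
Discriminant is negative; roots r = 12 ± 6i (complex conjugate pair).
General solution uses e^(α x)(C₁ cos(β x) + C₂ sin(β x)): y = e^(12x)(C₁cos(6x) + C₂sin(6x)).


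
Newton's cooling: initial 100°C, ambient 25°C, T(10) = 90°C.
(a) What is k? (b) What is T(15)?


Newton's law: T(t) = T_a + (T₀ - T_a)e^(-kt).
(a) Use T(10) = 90: (90 - 25)/(100 - 25) = e^(-k·10), so k = -ln(0.867)/10 ≈ 0.0143.
(b) Apply k to t = 15: T(15) = 25 + (75)e^(-0.215) ≈ 85.5°C.


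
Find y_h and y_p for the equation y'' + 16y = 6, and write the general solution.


Homogeneous part: r² + 16 = 0 ⇒ r = ±4i, so y_h = C₁cos(4x) + C₂sin(4x).
Try constant y_p = A; plug in: 16A = 6 ⇒ A = 3/8.
General solution: y = C₁cos(4x) + C₂sin(4x) + 3/8.


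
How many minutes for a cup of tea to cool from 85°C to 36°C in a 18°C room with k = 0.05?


From T(t) = T_a + (T₀ - T_a)e^(-kt), set T(t) = 36:
(36 - 18) / (85 - 18) = e^(-0.05t), so t = -ln(0.269)/0.05 ≈ 26.3 minutes.


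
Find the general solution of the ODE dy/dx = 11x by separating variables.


Integrate both sides with respect to x: y = ∫ 11x dx = (11/2)x^2 + C.


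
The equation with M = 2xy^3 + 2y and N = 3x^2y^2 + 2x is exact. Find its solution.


Check exactness: ∂M/∂y = 6xy^2 + 2 and ∂N/∂x = 6xy^2 + 2; equal, so the equation is exact.
Integrate M with respect to x (treating y as constant): ∫M dx = x^2y^3 + 2xy + h(y).
Differentiate w.r.t. y and set equal to N: all terms match, so h'(y) = 0 and h is a constant absorbed into C.
General solution: x^2y^3 + 2xy = C.


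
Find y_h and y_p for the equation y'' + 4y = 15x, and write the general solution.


Homogeneous: r² + 4 = 0 ⇒ r = ±2i, y_h = C₁cos(2x) + C₂sin(2x).
Polynomial forcing; try y_p = Ax + B. Then y_p'' + 4 y_p = 4(Ax + B) = 15x, so B = 0 and A = 15/4.
General solution: y = C₁cos(2x) + C₂sin(2x) + (15/4)x.


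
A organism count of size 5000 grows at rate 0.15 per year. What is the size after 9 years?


The ODE dP/dt = 0.15P has solution P(t) = P(0)e^(0.15t).
Substitute P(0) = 5000 and t = 9: P(9) = 5000 e^(1.35) ≈ 19287.


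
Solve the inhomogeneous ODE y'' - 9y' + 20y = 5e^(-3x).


Characteristic roots of r² - 9r + 20 = 0 are 5, 4.
y_h = C₁e^(5x) + C₂e^(4x).
Forcing exponent -3 is not a characteristic root; try y_p = Ae^(-3x).
Substitute: A·(9 + (-9)·-3 + (20)) = A·56 = 5, so A = 5/56.
General solution: y = C₁e^(5x) + C₂e^(4x) + (5/56)e^(-3x).


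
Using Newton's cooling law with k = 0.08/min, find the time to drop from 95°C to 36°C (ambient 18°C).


From T(t) = T_a + (T₀ - T_a)e^(-kt), set T(t) = 36:
(36 - 18) / (95 - 18) = e^(-0.08t), so t = -ln(0.234)/0.08 ≈ 18.2 minutes.


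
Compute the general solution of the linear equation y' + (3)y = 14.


P(x) = 3, Q(x) = 14; integrating factor μ = e^(3x).
(μ y)' = 14e^(3x) ⇒ μ y = (14/3)e^(3x) + C.
Divide by μ: y = 14/3 + Ce^(-3x).


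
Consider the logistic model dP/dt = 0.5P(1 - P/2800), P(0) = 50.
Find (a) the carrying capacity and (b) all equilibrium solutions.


Logistic ODE dP/dt = 0.5P(1 - P/2800) has equilibria where dP/dt = 0, i.e. P = 0 or P = 2800.
The coefficient (1 - P/K) = 0 when P = K, identifying K = 2800 as the carrying capacity.
(a) K = 2800; (b) equilibria P = 0 and P = 2800.


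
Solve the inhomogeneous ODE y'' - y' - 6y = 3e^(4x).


Characteristic roots of r² - r - 6 = 0 are -2, 3.
y_h = C₁e^(-2x) + C₂e^(3x).
Forcing exponent 4 is not a characteristic root; try y_p = Ae^(4x).
Substitute: A·(16 + (-1)·4 + (-6)) = A·6 = 3, so A = 1/2.
General solution: y = C₁e^(-2x) + C₂e^(3x) + (1/2)e^(4x).


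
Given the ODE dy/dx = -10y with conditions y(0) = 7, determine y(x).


General solution of y' = -10y is y = Ce^(-10x).
Apply y(0) = 7: C = 7.
Particular solution: y = 7e^(-10x).


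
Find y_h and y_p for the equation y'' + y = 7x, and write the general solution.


Homogeneous: r² + 1 = 0 ⇒ r = ±1i, y_h = C₁cos(x) + C₂sin(x).
Polynomial forcing; try y_p = Ax + B. Then y_p'' + 1 y_p = 1(Ax + B) = 7x, so B = 0 and A = 7.
General solution: y = C₁cos(x) + C₂sin(x) + 7x.


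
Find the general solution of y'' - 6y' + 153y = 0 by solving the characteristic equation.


Characteristic equation: r² - 6r + 153 = 0.
Discriminant is negative; roots r = 3 ± 12i (complex conjugate pair).
General solution uses e^(α x)(C₁ cos(β x) + C₂ sin(β x)): y = e^(3x)(C₁cos(12x) + C₂sin(12x)).


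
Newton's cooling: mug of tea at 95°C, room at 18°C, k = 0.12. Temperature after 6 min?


Newton's law: dT/dt = -k(T - T_a) has solution T(t) = T_a + (T₀ - T_a)e^(-kt).
Plug in T_a = 18, T₀ = 95, k = 0.12, t = 6: T(6) = 18 + (77)e^(-0.72) ≈ 55.5°C.


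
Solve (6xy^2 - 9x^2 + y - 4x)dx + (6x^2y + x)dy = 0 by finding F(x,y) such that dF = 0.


Check exactness: ∂M/∂y = 12xy + 1 and ∂N/∂x = 12xy + 1; equal, so the equation is exact.
Integrate M with respect to x (treating y as constant): ∫M dx = 3x^2y^2 - 3x^3 + xy - 2x^2 + h(y).
Differentiate w.r.t. y and set equal to N: all terms match, so h'(y) = 0 and h is a constant absorbed into C.
General solution: 3x^2y^2 - 3x^3 + xy - 2x^2 = C.


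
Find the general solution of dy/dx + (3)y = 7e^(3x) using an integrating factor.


P(x) = 3 ⇒ μ = e^(3x).
(μ y)' = 7e^(6x) ⇒ μ y = (7/6)e^(6x) + C.
Divide by μ: y = (7/6)e^(3x) + Ce^(-3x).


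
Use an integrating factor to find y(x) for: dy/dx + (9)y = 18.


P(x) = 9, Q(x) = 18; integrating factor μ = e^(9x).
(μ y)' = 18e^(9x) ⇒ μ y = 2e^(9x) + C.
Divide by μ: y = 2 + Ce^(-9x).
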